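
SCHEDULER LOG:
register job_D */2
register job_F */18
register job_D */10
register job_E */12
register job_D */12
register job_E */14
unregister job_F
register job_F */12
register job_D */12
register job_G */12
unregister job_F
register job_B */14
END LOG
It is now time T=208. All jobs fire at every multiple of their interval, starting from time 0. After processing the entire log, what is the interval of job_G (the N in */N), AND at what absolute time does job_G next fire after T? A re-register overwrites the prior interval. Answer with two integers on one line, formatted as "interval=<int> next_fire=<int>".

Answer: interval=12 next_fire=216

Derivation:
Op 1: register job_D */2 -> active={job_D:*/2}
Op 2: register job_F */18 -> active={job_D:*/2, job_F:*/18}
Op 3: register job_D */10 -> active={job_D:*/10, job_F:*/18}
Op 4: register job_E */12 -> active={job_D:*/10, job_E:*/12, job_F:*/18}
Op 5: register job_D */12 -> active={job_D:*/12, job_E:*/12, job_F:*/18}
Op 6: register job_E */14 -> active={job_D:*/12, job_E:*/14, job_F:*/18}
Op 7: unregister job_F -> active={job_D:*/12, job_E:*/14}
Op 8: register job_F */12 -> active={job_D:*/12, job_E:*/14, job_F:*/12}
Op 9: register job_D */12 -> active={job_D:*/12, job_E:*/14, job_F:*/12}
Op 10: register job_G */12 -> active={job_D:*/12, job_E:*/14, job_F:*/12, job_G:*/12}
Op 11: unregister job_F -> active={job_D:*/12, job_E:*/14, job_G:*/12}
Op 12: register job_B */14 -> active={job_B:*/14, job_D:*/12, job_E:*/14, job_G:*/12}
Final interval of job_G = 12
Next fire of job_G after T=208: (208//12+1)*12 = 216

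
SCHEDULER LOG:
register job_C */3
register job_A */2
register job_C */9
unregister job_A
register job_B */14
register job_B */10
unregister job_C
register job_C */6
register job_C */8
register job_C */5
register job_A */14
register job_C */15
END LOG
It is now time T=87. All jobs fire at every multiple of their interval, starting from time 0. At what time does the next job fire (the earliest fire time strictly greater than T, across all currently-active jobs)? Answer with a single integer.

Answer: 90

Derivation:
Op 1: register job_C */3 -> active={job_C:*/3}
Op 2: register job_A */2 -> active={job_A:*/2, job_C:*/3}
Op 3: register job_C */9 -> active={job_A:*/2, job_C:*/9}
Op 4: unregister job_A -> active={job_C:*/9}
Op 5: register job_B */14 -> active={job_B:*/14, job_C:*/9}
Op 6: register job_B */10 -> active={job_B:*/10, job_C:*/9}
Op 7: unregister job_C -> active={job_B:*/10}
Op 8: register job_C */6 -> active={job_B:*/10, job_C:*/6}
Op 9: register job_C */8 -> active={job_B:*/10, job_C:*/8}
Op 10: register job_C */5 -> active={job_B:*/10, job_C:*/5}
Op 11: register job_A */14 -> active={job_A:*/14, job_B:*/10, job_C:*/5}
Op 12: register job_C */15 -> active={job_A:*/14, job_B:*/10, job_C:*/15}
  job_A: interval 14, next fire after T=87 is 98
  job_B: interval 10, next fire after T=87 is 90
  job_C: interval 15, next fire after T=87 is 90
Earliest fire time = 90 (job job_B)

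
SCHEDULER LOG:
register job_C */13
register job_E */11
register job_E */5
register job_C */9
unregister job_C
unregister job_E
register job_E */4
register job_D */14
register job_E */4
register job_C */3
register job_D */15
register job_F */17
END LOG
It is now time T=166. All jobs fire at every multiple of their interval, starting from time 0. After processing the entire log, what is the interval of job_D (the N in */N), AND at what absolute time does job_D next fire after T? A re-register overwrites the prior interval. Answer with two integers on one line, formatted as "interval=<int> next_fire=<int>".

Answer: interval=15 next_fire=180

Derivation:
Op 1: register job_C */13 -> active={job_C:*/13}
Op 2: register job_E */11 -> active={job_C:*/13, job_E:*/11}
Op 3: register job_E */5 -> active={job_C:*/13, job_E:*/5}
Op 4: register job_C */9 -> active={job_C:*/9, job_E:*/5}
Op 5: unregister job_C -> active={job_E:*/5}
Op 6: unregister job_E -> active={}
Op 7: register job_E */4 -> active={job_E:*/4}
Op 8: register job_D */14 -> active={job_D:*/14, job_E:*/4}
Op 9: register job_E */4 -> active={job_D:*/14, job_E:*/4}
Op 10: register job_C */3 -> active={job_C:*/3, job_D:*/14, job_E:*/4}
Op 11: register job_D */15 -> active={job_C:*/3, job_D:*/15, job_E:*/4}
Op 12: register job_F */17 -> active={job_C:*/3, job_D:*/15, job_E:*/4, job_F:*/17}
Final interval of job_D = 15
Next fire of job_D after T=166: (166//15+1)*15 = 180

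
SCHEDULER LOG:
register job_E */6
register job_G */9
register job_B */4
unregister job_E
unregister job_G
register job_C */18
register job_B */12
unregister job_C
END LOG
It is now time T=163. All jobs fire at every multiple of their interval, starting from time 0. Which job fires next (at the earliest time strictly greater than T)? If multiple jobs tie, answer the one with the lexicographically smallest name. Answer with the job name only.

Answer: job_B

Derivation:
Op 1: register job_E */6 -> active={job_E:*/6}
Op 2: register job_G */9 -> active={job_E:*/6, job_G:*/9}
Op 3: register job_B */4 -> active={job_B:*/4, job_E:*/6, job_G:*/9}
Op 4: unregister job_E -> active={job_B:*/4, job_G:*/9}
Op 5: unregister job_G -> active={job_B:*/4}
Op 6: register job_C */18 -> active={job_B:*/4, job_C:*/18}
Op 7: register job_B */12 -> active={job_B:*/12, job_C:*/18}
Op 8: unregister job_C -> active={job_B:*/12}
  job_B: interval 12, next fire after T=163 is 168
Earliest = 168, winner (lex tiebreak) = job_B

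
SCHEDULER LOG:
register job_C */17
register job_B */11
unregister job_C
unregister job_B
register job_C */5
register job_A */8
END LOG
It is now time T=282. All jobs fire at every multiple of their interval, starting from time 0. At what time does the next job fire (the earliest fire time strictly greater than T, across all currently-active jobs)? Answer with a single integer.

Answer: 285

Derivation:
Op 1: register job_C */17 -> active={job_C:*/17}
Op 2: register job_B */11 -> active={job_B:*/11, job_C:*/17}
Op 3: unregister job_C -> active={job_B:*/11}
Op 4: unregister job_B -> active={}
Op 5: register job_C */5 -> active={job_C:*/5}
Op 6: register job_A */8 -> active={job_A:*/8, job_C:*/5}
  job_A: interval 8, next fire after T=282 is 288
  job_C: interval 5, next fire after T=282 is 285
Earliest fire time = 285 (job job_C)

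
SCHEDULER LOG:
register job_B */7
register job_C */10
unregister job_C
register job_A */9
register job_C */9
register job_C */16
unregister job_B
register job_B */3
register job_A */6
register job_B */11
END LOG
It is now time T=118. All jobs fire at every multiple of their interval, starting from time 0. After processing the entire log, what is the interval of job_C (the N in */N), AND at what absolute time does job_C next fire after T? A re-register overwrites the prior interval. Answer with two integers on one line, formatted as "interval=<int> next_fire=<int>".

Answer: interval=16 next_fire=128

Derivation:
Op 1: register job_B */7 -> active={job_B:*/7}
Op 2: register job_C */10 -> active={job_B:*/7, job_C:*/10}
Op 3: unregister job_C -> active={job_B:*/7}
Op 4: register job_A */9 -> active={job_A:*/9, job_B:*/7}
Op 5: register job_C */9 -> active={job_A:*/9, job_B:*/7, job_C:*/9}
Op 6: register job_C */16 -> active={job_A:*/9, job_B:*/7, job_C:*/16}
Op 7: unregister job_B -> active={job_A:*/9, job_C:*/16}
Op 8: register job_B */3 -> active={job_A:*/9, job_B:*/3, job_C:*/16}
Op 9: register job_A */6 -> active={job_A:*/6, job_B:*/3, job_C:*/16}
Op 10: register job_B */11 -> active={job_A:*/6, job_B:*/11, job_C:*/16}
Final interval of job_C = 16
Next fire of job_C after T=118: (118//16+1)*16 = 128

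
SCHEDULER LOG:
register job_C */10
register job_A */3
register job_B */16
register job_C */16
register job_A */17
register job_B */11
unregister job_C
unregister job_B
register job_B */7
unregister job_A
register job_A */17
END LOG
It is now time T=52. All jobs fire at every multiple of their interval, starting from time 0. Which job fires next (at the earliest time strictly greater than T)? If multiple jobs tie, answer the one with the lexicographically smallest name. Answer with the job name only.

Answer: job_B

Derivation:
Op 1: register job_C */10 -> active={job_C:*/10}
Op 2: register job_A */3 -> active={job_A:*/3, job_C:*/10}
Op 3: register job_B */16 -> active={job_A:*/3, job_B:*/16, job_C:*/10}
Op 4: register job_C */16 -> active={job_A:*/3, job_B:*/16, job_C:*/16}
Op 5: register job_A */17 -> active={job_A:*/17, job_B:*/16, job_C:*/16}
Op 6: register job_B */11 -> active={job_A:*/17, job_B:*/11, job_C:*/16}
Op 7: unregister job_C -> active={job_A:*/17, job_B:*/11}
Op 8: unregister job_B -> active={job_A:*/17}
Op 9: register job_B */7 -> active={job_A:*/17, job_B:*/7}
Op 10: unregister job_A -> active={job_B:*/7}
Op 11: register job_A */17 -> active={job_A:*/17, job_B:*/7}
  job_A: interval 17, next fire after T=52 is 68
  job_B: interval 7, next fire after T=52 is 56
Earliest = 56, winner (lex tiebreak) = job_B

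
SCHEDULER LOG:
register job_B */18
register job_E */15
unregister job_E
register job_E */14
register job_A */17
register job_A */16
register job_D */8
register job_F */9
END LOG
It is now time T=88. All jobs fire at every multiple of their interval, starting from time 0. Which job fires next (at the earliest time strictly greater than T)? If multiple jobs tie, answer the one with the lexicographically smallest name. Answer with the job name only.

Answer: job_B

Derivation:
Op 1: register job_B */18 -> active={job_B:*/18}
Op 2: register job_E */15 -> active={job_B:*/18, job_E:*/15}
Op 3: unregister job_E -> active={job_B:*/18}
Op 4: register job_E */14 -> active={job_B:*/18, job_E:*/14}
Op 5: register job_A */17 -> active={job_A:*/17, job_B:*/18, job_E:*/14}
Op 6: register job_A */16 -> active={job_A:*/16, job_B:*/18, job_E:*/14}
Op 7: register job_D */8 -> active={job_A:*/16, job_B:*/18, job_D:*/8, job_E:*/14}
Op 8: register job_F */9 -> active={job_A:*/16, job_B:*/18, job_D:*/8, job_E:*/14, job_F:*/9}
  job_A: interval 16, next fire after T=88 is 96
  job_B: interval 18, next fire after T=88 is 90
  job_D: interval 8, next fire after T=88 is 96
  job_E: interval 14, next fire after T=88 is 98
  job_F: interval 9, next fire after T=88 is 90
Earliest = 90, winner (lex tiebreak) = job_B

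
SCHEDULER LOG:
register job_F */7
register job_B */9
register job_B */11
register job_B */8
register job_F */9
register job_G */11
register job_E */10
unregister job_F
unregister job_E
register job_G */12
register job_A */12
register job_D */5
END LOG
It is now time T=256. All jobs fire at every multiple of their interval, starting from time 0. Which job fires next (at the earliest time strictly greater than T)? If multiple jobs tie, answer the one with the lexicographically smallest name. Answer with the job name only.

Op 1: register job_F */7 -> active={job_F:*/7}
Op 2: register job_B */9 -> active={job_B:*/9, job_F:*/7}
Op 3: register job_B */11 -> active={job_B:*/11, job_F:*/7}
Op 4: register job_B */8 -> active={job_B:*/8, job_F:*/7}
Op 5: register job_F */9 -> active={job_B:*/8, job_F:*/9}
Op 6: register job_G */11 -> active={job_B:*/8, job_F:*/9, job_G:*/11}
Op 7: register job_E */10 -> active={job_B:*/8, job_E:*/10, job_F:*/9, job_G:*/11}
Op 8: unregister job_F -> active={job_B:*/8, job_E:*/10, job_G:*/11}
Op 9: unregister job_E -> active={job_B:*/8, job_G:*/11}
Op 10: register job_G */12 -> active={job_B:*/8, job_G:*/12}
Op 11: register job_A */12 -> active={job_A:*/12, job_B:*/8, job_G:*/12}
Op 12: register job_D */5 -> active={job_A:*/12, job_B:*/8, job_D:*/5, job_G:*/12}
  job_A: interval 12, next fire after T=256 is 264
  job_B: interval 8, next fire after T=256 is 264
  job_D: interval 5, next fire after T=256 is 260
  job_G: interval 12, next fire after T=256 is 264
Earliest = 260, winner (lex tiebreak) = job_D

Answer: job_D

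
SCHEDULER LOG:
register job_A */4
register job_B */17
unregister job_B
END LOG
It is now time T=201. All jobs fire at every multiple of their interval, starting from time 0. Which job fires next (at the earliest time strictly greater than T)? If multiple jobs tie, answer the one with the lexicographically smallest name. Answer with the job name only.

Answer: job_A

Derivation:
Op 1: register job_A */4 -> active={job_A:*/4}
Op 2: register job_B */17 -> active={job_A:*/4, job_B:*/17}
Op 3: unregister job_B -> active={job_A:*/4}
  job_A: interval 4, next fire after T=201 is 204
Earliest = 204, winner (lex tiebreak) = job_A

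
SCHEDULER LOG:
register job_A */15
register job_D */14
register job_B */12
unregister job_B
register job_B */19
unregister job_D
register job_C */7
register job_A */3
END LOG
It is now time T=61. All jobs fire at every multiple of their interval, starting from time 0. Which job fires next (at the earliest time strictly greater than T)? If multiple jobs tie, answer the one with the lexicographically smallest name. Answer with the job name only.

Answer: job_A

Derivation:
Op 1: register job_A */15 -> active={job_A:*/15}
Op 2: register job_D */14 -> active={job_A:*/15, job_D:*/14}
Op 3: register job_B */12 -> active={job_A:*/15, job_B:*/12, job_D:*/14}
Op 4: unregister job_B -> active={job_A:*/15, job_D:*/14}
Op 5: register job_B */19 -> active={job_A:*/15, job_B:*/19, job_D:*/14}
Op 6: unregister job_D -> active={job_A:*/15, job_B:*/19}
Op 7: register job_C */7 -> active={job_A:*/15, job_B:*/19, job_C:*/7}
Op 8: register job_A */3 -> active={job_A:*/3, job_B:*/19, job_C:*/7}
  job_A: interval 3, next fire after T=61 is 63
  job_B: interval 19, next fire after T=61 is 76
  job_C: interval 7, next fire after T=61 is 63
Earliest = 63, winner (lex tiebreak) = job_A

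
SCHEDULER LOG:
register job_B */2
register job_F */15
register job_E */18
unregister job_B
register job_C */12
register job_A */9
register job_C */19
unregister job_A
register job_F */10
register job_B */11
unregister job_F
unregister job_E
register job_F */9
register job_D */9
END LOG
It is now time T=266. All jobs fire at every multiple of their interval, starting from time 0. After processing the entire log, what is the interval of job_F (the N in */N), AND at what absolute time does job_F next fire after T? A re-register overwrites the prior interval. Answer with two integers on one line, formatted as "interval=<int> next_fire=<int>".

Answer: interval=9 next_fire=270

Derivation:
Op 1: register job_B */2 -> active={job_B:*/2}
Op 2: register job_F */15 -> active={job_B:*/2, job_F:*/15}
Op 3: register job_E */18 -> active={job_B:*/2, job_E:*/18, job_F:*/15}
Op 4: unregister job_B -> active={job_E:*/18, job_F:*/15}
Op 5: register job_C */12 -> active={job_C:*/12, job_E:*/18, job_F:*/15}
Op 6: register job_A */9 -> active={job_A:*/9, job_C:*/12, job_E:*/18, job_F:*/15}
Op 7: register job_C */19 -> active={job_A:*/9, job_C:*/19, job_E:*/18, job_F:*/15}
Op 8: unregister job_A -> active={job_C:*/19, job_E:*/18, job_F:*/15}
Op 9: register job_F */10 -> active={job_C:*/19, job_E:*/18, job_F:*/10}
Op 10: register job_B */11 -> active={job_B:*/11, job_C:*/19, job_E:*/18, job_F:*/10}
Op 11: unregister job_F -> active={job_B:*/11, job_C:*/19, job_E:*/18}
Op 12: unregister job_E -> active={job_B:*/11, job_C:*/19}
Op 13: register job_F */9 -> active={job_B:*/11, job_C:*/19, job_F:*/9}
Op 14: register job_D */9 -> active={job_B:*/11, job_C:*/19, job_D:*/9, job_F:*/9}
Final interval of job_F = 9
Next fire of job_F after T=266: (266//9+1)*9 = 270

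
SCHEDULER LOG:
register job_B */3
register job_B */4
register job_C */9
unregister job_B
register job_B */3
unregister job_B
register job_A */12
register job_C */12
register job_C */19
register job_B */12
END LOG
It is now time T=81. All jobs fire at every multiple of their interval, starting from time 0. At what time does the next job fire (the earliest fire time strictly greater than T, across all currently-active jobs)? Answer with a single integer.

Answer: 84

Derivation:
Op 1: register job_B */3 -> active={job_B:*/3}
Op 2: register job_B */4 -> active={job_B:*/4}
Op 3: register job_C */9 -> active={job_B:*/4, job_C:*/9}
Op 4: unregister job_B -> active={job_C:*/9}
Op 5: register job_B */3 -> active={job_B:*/3, job_C:*/9}
Op 6: unregister job_B -> active={job_C:*/9}
Op 7: register job_A */12 -> active={job_A:*/12, job_C:*/9}
Op 8: register job_C */12 -> active={job_A:*/12, job_C:*/12}
Op 9: register job_C */19 -> active={job_A:*/12, job_C:*/19}
Op 10: register job_B */12 -> active={job_A:*/12, job_B:*/12, job_C:*/19}
  job_A: interval 12, next fire after T=81 is 84
  job_B: interval 12, next fire after T=81 is 84
  job_C: interval 19, next fire after T=81 is 95
Earliest fire time = 84 (job job_A)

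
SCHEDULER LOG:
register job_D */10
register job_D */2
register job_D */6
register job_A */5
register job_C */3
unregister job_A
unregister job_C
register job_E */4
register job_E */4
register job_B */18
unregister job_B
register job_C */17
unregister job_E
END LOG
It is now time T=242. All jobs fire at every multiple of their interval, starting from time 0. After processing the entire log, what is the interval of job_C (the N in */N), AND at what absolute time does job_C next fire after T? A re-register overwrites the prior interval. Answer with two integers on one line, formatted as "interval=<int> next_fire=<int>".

Op 1: register job_D */10 -> active={job_D:*/10}
Op 2: register job_D */2 -> active={job_D:*/2}
Op 3: register job_D */6 -> active={job_D:*/6}
Op 4: register job_A */5 -> active={job_A:*/5, job_D:*/6}
Op 5: register job_C */3 -> active={job_A:*/5, job_C:*/3, job_D:*/6}
Op 6: unregister job_A -> active={job_C:*/3, job_D:*/6}
Op 7: unregister job_C -> active={job_D:*/6}
Op 8: register job_E */4 -> active={job_D:*/6, job_E:*/4}
Op 9: register job_E */4 -> active={job_D:*/6, job_E:*/4}
Op 10: register job_B */18 -> active={job_B:*/18, job_D:*/6, job_E:*/4}
Op 11: unregister job_B -> active={job_D:*/6, job_E:*/4}
Op 12: register job_C */17 -> active={job_C:*/17, job_D:*/6, job_E:*/4}
Op 13: unregister job_E -> active={job_C:*/17, job_D:*/6}
Final interval of job_C = 17
Next fire of job_C after T=242: (242//17+1)*17 = 255

Answer: interval=17 next_fire=255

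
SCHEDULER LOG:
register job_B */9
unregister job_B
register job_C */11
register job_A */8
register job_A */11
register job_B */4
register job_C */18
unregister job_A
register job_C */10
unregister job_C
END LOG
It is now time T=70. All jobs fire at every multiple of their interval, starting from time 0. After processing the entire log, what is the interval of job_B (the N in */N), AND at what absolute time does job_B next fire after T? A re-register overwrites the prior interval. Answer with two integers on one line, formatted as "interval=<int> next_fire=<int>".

Answer: interval=4 next_fire=72

Derivation:
Op 1: register job_B */9 -> active={job_B:*/9}
Op 2: unregister job_B -> active={}
Op 3: register job_C */11 -> active={job_C:*/11}
Op 4: register job_A */8 -> active={job_A:*/8, job_C:*/11}
Op 5: register job_A */11 -> active={job_A:*/11, job_C:*/11}
Op 6: register job_B */4 -> active={job_A:*/11, job_B:*/4, job_C:*/11}
Op 7: register job_C */18 -> active={job_A:*/11, job_B:*/4, job_C:*/18}
Op 8: unregister job_A -> active={job_B:*/4, job_C:*/18}
Op 9: register job_C */10 -> active={job_B:*/4, job_C:*/10}
Op 10: unregister job_C -> active={job_B:*/4}
Final interval of job_B = 4
Next fire of job_B after T=70: (70//4+1)*4 = 72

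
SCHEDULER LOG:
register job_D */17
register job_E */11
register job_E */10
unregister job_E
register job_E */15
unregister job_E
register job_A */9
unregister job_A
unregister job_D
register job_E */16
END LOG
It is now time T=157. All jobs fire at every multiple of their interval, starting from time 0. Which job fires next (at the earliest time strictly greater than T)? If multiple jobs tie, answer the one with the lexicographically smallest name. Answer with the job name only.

Op 1: register job_D */17 -> active={job_D:*/17}
Op 2: register job_E */11 -> active={job_D:*/17, job_E:*/11}
Op 3: register job_E */10 -> active={job_D:*/17, job_E:*/10}
Op 4: unregister job_E -> active={job_D:*/17}
Op 5: register job_E */15 -> active={job_D:*/17, job_E:*/15}
Op 6: unregister job_E -> active={job_D:*/17}
Op 7: register job_A */9 -> active={job_A:*/9, job_D:*/17}
Op 8: unregister job_A -> active={job_D:*/17}
Op 9: unregister job_D -> active={}
Op 10: register job_E */16 -> active={job_E:*/16}
  job_E: interval 16, next fire after T=157 is 160
Earliest = 160, winner (lex tiebreak) = job_E

Answer: job_E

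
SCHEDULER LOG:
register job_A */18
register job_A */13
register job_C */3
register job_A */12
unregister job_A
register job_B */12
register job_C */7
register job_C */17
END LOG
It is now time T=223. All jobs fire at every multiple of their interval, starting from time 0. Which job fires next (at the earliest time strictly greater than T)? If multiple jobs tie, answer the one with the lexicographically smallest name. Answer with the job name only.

Op 1: register job_A */18 -> active={job_A:*/18}
Op 2: register job_A */13 -> active={job_A:*/13}
Op 3: register job_C */3 -> active={job_A:*/13, job_C:*/3}
Op 4: register job_A */12 -> active={job_A:*/12, job_C:*/3}
Op 5: unregister job_A -> active={job_C:*/3}
Op 6: register job_B */12 -> active={job_B:*/12, job_C:*/3}
Op 7: register job_C */7 -> active={job_B:*/12, job_C:*/7}
Op 8: register job_C */17 -> active={job_B:*/12, job_C:*/17}
  job_B: interval 12, next fire after T=223 is 228
  job_C: interval 17, next fire after T=223 is 238
Earliest = 228, winner (lex tiebreak) = job_B

Answer: job_B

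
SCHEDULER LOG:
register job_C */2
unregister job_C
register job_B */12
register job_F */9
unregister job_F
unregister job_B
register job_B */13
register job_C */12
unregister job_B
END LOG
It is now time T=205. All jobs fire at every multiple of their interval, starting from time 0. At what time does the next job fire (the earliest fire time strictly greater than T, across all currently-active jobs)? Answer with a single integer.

Answer: 216

Derivation:
Op 1: register job_C */2 -> active={job_C:*/2}
Op 2: unregister job_C -> active={}
Op 3: register job_B */12 -> active={job_B:*/12}
Op 4: register job_F */9 -> active={job_B:*/12, job_F:*/9}
Op 5: unregister job_F -> active={job_B:*/12}
Op 6: unregister job_B -> active={}
Op 7: register job_B */13 -> active={job_B:*/13}
Op 8: register job_C */12 -> active={job_B:*/13, job_C:*/12}
Op 9: unregister job_B -> active={job_C:*/12}
  job_C: interval 12, next fire after T=205 is 216
Earliest fire time = 216 (job job_C)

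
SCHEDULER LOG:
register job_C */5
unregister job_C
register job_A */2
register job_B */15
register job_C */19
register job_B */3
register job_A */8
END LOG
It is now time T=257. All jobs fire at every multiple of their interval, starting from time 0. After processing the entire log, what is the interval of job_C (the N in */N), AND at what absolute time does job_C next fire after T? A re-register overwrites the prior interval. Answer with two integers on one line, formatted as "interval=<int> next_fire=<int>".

Op 1: register job_C */5 -> active={job_C:*/5}
Op 2: unregister job_C -> active={}
Op 3: register job_A */2 -> active={job_A:*/2}
Op 4: register job_B */15 -> active={job_A:*/2, job_B:*/15}
Op 5: register job_C */19 -> active={job_A:*/2, job_B:*/15, job_C:*/19}
Op 6: register job_B */3 -> active={job_A:*/2, job_B:*/3, job_C:*/19}
Op 7: register job_A */8 -> active={job_A:*/8, job_B:*/3, job_C:*/19}
Final interval of job_C = 19
Next fire of job_C after T=257: (257//19+1)*19 = 266

Answer: interval=19 next_fire=266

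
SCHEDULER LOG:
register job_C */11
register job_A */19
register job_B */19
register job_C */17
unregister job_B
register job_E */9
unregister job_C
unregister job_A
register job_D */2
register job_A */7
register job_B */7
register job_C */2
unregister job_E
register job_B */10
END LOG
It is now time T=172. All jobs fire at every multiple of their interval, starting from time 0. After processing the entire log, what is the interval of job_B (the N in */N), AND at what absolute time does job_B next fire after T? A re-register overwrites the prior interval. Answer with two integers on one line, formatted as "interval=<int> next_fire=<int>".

Op 1: register job_C */11 -> active={job_C:*/11}
Op 2: register job_A */19 -> active={job_A:*/19, job_C:*/11}
Op 3: register job_B */19 -> active={job_A:*/19, job_B:*/19, job_C:*/11}
Op 4: register job_C */17 -> active={job_A:*/19, job_B:*/19, job_C:*/17}
Op 5: unregister job_B -> active={job_A:*/19, job_C:*/17}
Op 6: register job_E */9 -> active={job_A:*/19, job_C:*/17, job_E:*/9}
Op 7: unregister job_C -> active={job_A:*/19, job_E:*/9}
Op 8: unregister job_A -> active={job_E:*/9}
Op 9: register job_D */2 -> active={job_D:*/2, job_E:*/9}
Op 10: register job_A */7 -> active={job_A:*/7, job_D:*/2, job_E:*/9}
Op 11: register job_B */7 -> active={job_A:*/7, job_B:*/7, job_D:*/2, job_E:*/9}
Op 12: register job_C */2 -> active={job_A:*/7, job_B:*/7, job_C:*/2, job_D:*/2, job_E:*/9}
Op 13: unregister job_E -> active={job_A:*/7, job_B:*/7, job_C:*/2, job_D:*/2}
Op 14: register job_B */10 -> active={job_A:*/7, job_B:*/10, job_C:*/2, job_D:*/2}
Final interval of job_B = 10
Next fire of job_B after T=172: (172//10+1)*10 = 180

Answer: interval=10 next_fire=180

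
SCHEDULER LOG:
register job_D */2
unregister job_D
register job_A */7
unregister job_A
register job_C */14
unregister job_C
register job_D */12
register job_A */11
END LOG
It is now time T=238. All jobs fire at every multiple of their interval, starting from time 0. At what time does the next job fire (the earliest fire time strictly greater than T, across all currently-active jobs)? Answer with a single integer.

Op 1: register job_D */2 -> active={job_D:*/2}
Op 2: unregister job_D -> active={}
Op 3: register job_A */7 -> active={job_A:*/7}
Op 4: unregister job_A -> active={}
Op 5: register job_C */14 -> active={job_C:*/14}
Op 6: unregister job_C -> active={}
Op 7: register job_D */12 -> active={job_D:*/12}
Op 8: register job_A */11 -> active={job_A:*/11, job_D:*/12}
  job_A: interval 11, next fire after T=238 is 242
  job_D: interval 12, next fire after T=238 is 240
Earliest fire time = 240 (job job_D)

Answer: 240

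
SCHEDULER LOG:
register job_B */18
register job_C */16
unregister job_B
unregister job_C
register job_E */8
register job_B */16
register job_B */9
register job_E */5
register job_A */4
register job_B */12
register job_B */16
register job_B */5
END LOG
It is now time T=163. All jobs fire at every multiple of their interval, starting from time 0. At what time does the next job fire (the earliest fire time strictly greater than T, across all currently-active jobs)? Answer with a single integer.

Op 1: register job_B */18 -> active={job_B:*/18}
Op 2: register job_C */16 -> active={job_B:*/18, job_C:*/16}
Op 3: unregister job_B -> active={job_C:*/16}
Op 4: unregister job_C -> active={}
Op 5: register job_E */8 -> active={job_E:*/8}
Op 6: register job_B */16 -> active={job_B:*/16, job_E:*/8}
Op 7: register job_B */9 -> active={job_B:*/9, job_E:*/8}
Op 8: register job_E */5 -> active={job_B:*/9, job_E:*/5}
Op 9: register job_A */4 -> active={job_A:*/4, job_B:*/9, job_E:*/5}
Op 10: register job_B */12 -> active={job_A:*/4, job_B:*/12, job_E:*/5}
Op 11: register job_B */16 -> active={job_A:*/4, job_B:*/16, job_E:*/5}
Op 12: register job_B */5 -> active={job_A:*/4, job_B:*/5, job_E:*/5}
  job_A: interval 4, next fire after T=163 is 164
  job_B: interval 5, next fire after T=163 is 165
  job_E: interval 5, next fire after T=163 is 165
Earliest fire time = 164 (job job_A)

Answer: 164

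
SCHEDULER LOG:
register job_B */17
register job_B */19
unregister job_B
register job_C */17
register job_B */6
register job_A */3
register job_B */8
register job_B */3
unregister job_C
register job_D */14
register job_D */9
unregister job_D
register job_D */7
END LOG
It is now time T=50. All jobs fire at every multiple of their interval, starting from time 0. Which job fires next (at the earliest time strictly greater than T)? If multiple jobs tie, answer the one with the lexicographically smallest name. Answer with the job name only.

Op 1: register job_B */17 -> active={job_B:*/17}
Op 2: register job_B */19 -> active={job_B:*/19}
Op 3: unregister job_B -> active={}
Op 4: register job_C */17 -> active={job_C:*/17}
Op 5: register job_B */6 -> active={job_B:*/6, job_C:*/17}
Op 6: register job_A */3 -> active={job_A:*/3, job_B:*/6, job_C:*/17}
Op 7: register job_B */8 -> active={job_A:*/3, job_B:*/8, job_C:*/17}
Op 8: register job_B */3 -> active={job_A:*/3, job_B:*/3, job_C:*/17}
Op 9: unregister job_C -> active={job_A:*/3, job_B:*/3}
Op 10: register job_D */14 -> active={job_A:*/3, job_B:*/3, job_D:*/14}
Op 11: register job_D */9 -> active={job_A:*/3, job_B:*/3, job_D:*/9}
Op 12: unregister job_D -> active={job_A:*/3, job_B:*/3}
Op 13: register job_D */7 -> active={job_A:*/3, job_B:*/3, job_D:*/7}
  job_A: interval 3, next fire after T=50 is 51
  job_B: interval 3, next fire after T=50 is 51
  job_D: interval 7, next fire after T=50 is 56
Earliest = 51, winner (lex tiebreak) = job_A

Answer: job_A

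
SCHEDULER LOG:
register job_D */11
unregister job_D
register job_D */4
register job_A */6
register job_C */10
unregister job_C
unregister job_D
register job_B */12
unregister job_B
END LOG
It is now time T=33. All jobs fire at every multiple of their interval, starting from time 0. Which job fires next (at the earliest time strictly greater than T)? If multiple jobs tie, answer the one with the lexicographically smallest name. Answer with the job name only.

Answer: job_A

Derivation:
Op 1: register job_D */11 -> active={job_D:*/11}
Op 2: unregister job_D -> active={}
Op 3: register job_D */4 -> active={job_D:*/4}
Op 4: register job_A */6 -> active={job_A:*/6, job_D:*/4}
Op 5: register job_C */10 -> active={job_A:*/6, job_C:*/10, job_D:*/4}
Op 6: unregister job_C -> active={job_A:*/6, job_D:*/4}
Op 7: unregister job_D -> active={job_A:*/6}
Op 8: register job_B */12 -> active={job_A:*/6, job_B:*/12}
Op 9: unregister job_B -> active={job_A:*/6}
  job_A: interval 6, next fire after T=33 is 36
Earliest = 36, winner (lex tiebreak) = job_A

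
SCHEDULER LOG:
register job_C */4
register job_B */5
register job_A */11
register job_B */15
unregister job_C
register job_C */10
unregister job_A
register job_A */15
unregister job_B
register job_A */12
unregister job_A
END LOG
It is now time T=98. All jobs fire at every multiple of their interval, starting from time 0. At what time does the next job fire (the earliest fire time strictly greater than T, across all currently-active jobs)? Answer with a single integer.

Answer: 100

Derivation:
Op 1: register job_C */4 -> active={job_C:*/4}
Op 2: register job_B */5 -> active={job_B:*/5, job_C:*/4}
Op 3: register job_A */11 -> active={job_A:*/11, job_B:*/5, job_C:*/4}
Op 4: register job_B */15 -> active={job_A:*/11, job_B:*/15, job_C:*/4}
Op 5: unregister job_C -> active={job_A:*/11, job_B:*/15}
Op 6: register job_C */10 -> active={job_A:*/11, job_B:*/15, job_C:*/10}
Op 7: unregister job_A -> active={job_B:*/15, job_C:*/10}
Op 8: register job_A */15 -> active={job_A:*/15, job_B:*/15, job_C:*/10}
Op 9: unregister job_B -> active={job_A:*/15, job_C:*/10}
Op 10: register job_A */12 -> active={job_A:*/12, job_C:*/10}
Op 11: unregister job_A -> active={job_C:*/10}
  job_C: interval 10, next fire after T=98 is 100
Earliest fire time = 100 (job job_C)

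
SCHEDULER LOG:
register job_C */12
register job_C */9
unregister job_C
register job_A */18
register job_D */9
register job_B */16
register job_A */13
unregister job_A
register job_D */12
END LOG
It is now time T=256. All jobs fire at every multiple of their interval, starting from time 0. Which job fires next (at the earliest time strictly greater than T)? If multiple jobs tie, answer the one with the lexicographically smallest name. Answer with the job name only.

Op 1: register job_C */12 -> active={job_C:*/12}
Op 2: register job_C */9 -> active={job_C:*/9}
Op 3: unregister job_C -> active={}
Op 4: register job_A */18 -> active={job_A:*/18}
Op 5: register job_D */9 -> active={job_A:*/18, job_D:*/9}
Op 6: register job_B */16 -> active={job_A:*/18, job_B:*/16, job_D:*/9}
Op 7: register job_A */13 -> active={job_A:*/13, job_B:*/16, job_D:*/9}
Op 8: unregister job_A -> active={job_B:*/16, job_D:*/9}
Op 9: register job_D */12 -> active={job_B:*/16, job_D:*/12}
  job_B: interval 16, next fire after T=256 is 272
  job_D: interval 12, next fire after T=256 is 264
Earliest = 264, winner (lex tiebreak) = job_D

Answer: job_D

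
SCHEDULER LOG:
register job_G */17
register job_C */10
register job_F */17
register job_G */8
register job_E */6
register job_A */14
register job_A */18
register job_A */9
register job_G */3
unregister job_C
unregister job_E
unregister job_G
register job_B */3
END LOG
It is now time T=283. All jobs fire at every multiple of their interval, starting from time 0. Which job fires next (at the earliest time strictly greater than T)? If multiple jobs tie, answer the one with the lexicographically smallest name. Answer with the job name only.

Op 1: register job_G */17 -> active={job_G:*/17}
Op 2: register job_C */10 -> active={job_C:*/10, job_G:*/17}
Op 3: register job_F */17 -> active={job_C:*/10, job_F:*/17, job_G:*/17}
Op 4: register job_G */8 -> active={job_C:*/10, job_F:*/17, job_G:*/8}
Op 5: register job_E */6 -> active={job_C:*/10, job_E:*/6, job_F:*/17, job_G:*/8}
Op 6: register job_A */14 -> active={job_A:*/14, job_C:*/10, job_E:*/6, job_F:*/17, job_G:*/8}
Op 7: register job_A */18 -> active={job_A:*/18, job_C:*/10, job_E:*/6, job_F:*/17, job_G:*/8}
Op 8: register job_A */9 -> active={job_A:*/9, job_C:*/10, job_E:*/6, job_F:*/17, job_G:*/8}
Op 9: register job_G */3 -> active={job_A:*/9, job_C:*/10, job_E:*/6, job_F:*/17, job_G:*/3}
Op 10: unregister job_C -> active={job_A:*/9, job_E:*/6, job_F:*/17, job_G:*/3}
Op 11: unregister job_E -> active={job_A:*/9, job_F:*/17, job_G:*/3}
Op 12: unregister job_G -> active={job_A:*/9, job_F:*/17}
Op 13: register job_B */3 -> active={job_A:*/9, job_B:*/3, job_F:*/17}
  job_A: interval 9, next fire after T=283 is 288
  job_B: interval 3, next fire after T=283 is 285
  job_F: interval 17, next fire after T=283 is 289
Earliest = 285, winner (lex tiebreak) = job_B

Answer: job_B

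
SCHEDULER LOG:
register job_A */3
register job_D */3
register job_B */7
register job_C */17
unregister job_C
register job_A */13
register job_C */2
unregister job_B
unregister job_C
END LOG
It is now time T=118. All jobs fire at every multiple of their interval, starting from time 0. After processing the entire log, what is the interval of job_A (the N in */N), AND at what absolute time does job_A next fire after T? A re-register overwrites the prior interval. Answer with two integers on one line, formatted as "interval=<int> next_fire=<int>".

Op 1: register job_A */3 -> active={job_A:*/3}
Op 2: register job_D */3 -> active={job_A:*/3, job_D:*/3}
Op 3: register job_B */7 -> active={job_A:*/3, job_B:*/7, job_D:*/3}
Op 4: register job_C */17 -> active={job_A:*/3, job_B:*/7, job_C:*/17, job_D:*/3}
Op 5: unregister job_C -> active={job_A:*/3, job_B:*/7, job_D:*/3}
Op 6: register job_A */13 -> active={job_A:*/13, job_B:*/7, job_D:*/3}
Op 7: register job_C */2 -> active={job_A:*/13, job_B:*/7, job_C:*/2, job_D:*/3}
Op 8: unregister job_B -> active={job_A:*/13, job_C:*/2, job_D:*/3}
Op 9: unregister job_C -> active={job_A:*/13, job_D:*/3}
Final interval of job_A = 13
Next fire of job_A after T=118: (118//13+1)*13 = 130

Answer: interval=13 next_fire=130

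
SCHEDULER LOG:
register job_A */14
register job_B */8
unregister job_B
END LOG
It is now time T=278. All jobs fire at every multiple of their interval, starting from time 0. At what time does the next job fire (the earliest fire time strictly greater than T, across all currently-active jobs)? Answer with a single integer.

Answer: 280

Derivation:
Op 1: register job_A */14 -> active={job_A:*/14}
Op 2: register job_B */8 -> active={job_A:*/14, job_B:*/8}
Op 3: unregister job_B -> active={job_A:*/14}
  job_A: interval 14, next fire after T=278 is 280
Earliest fire time = 280 (job job_A)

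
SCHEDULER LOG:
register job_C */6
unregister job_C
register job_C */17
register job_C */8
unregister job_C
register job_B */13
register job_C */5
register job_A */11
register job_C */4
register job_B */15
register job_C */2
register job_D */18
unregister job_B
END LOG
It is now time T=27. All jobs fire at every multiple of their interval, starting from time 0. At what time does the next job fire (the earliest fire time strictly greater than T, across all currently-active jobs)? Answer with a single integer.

Op 1: register job_C */6 -> active={job_C:*/6}
Op 2: unregister job_C -> active={}
Op 3: register job_C */17 -> active={job_C:*/17}
Op 4: register job_C */8 -> active={job_C:*/8}
Op 5: unregister job_C -> active={}
Op 6: register job_B */13 -> active={job_B:*/13}
Op 7: register job_C */5 -> active={job_B:*/13, job_C:*/5}
Op 8: register job_A */11 -> active={job_A:*/11, job_B:*/13, job_C:*/5}
Op 9: register job_C */4 -> active={job_A:*/11, job_B:*/13, job_C:*/4}
Op 10: register job_B */15 -> active={job_A:*/11, job_B:*/15, job_C:*/4}
Op 11: register job_C */2 -> active={job_A:*/11, job_B:*/15, job_C:*/2}
Op 12: register job_D */18 -> active={job_A:*/11, job_B:*/15, job_C:*/2, job_D:*/18}
Op 13: unregister job_B -> active={job_A:*/11, job_C:*/2, job_D:*/18}
  job_A: interval 11, next fire after T=27 is 33
  job_C: interval 2, next fire after T=27 is 28
  job_D: interval 18, next fire after T=27 is 36
Earliest fire time = 28 (job job_C)

Answer: 28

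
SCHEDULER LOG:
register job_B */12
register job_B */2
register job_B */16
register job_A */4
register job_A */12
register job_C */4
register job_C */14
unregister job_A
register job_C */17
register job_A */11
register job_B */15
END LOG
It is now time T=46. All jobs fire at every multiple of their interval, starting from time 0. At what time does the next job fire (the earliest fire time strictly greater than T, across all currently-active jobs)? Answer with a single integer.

Op 1: register job_B */12 -> active={job_B:*/12}
Op 2: register job_B */2 -> active={job_B:*/2}
Op 3: register job_B */16 -> active={job_B:*/16}
Op 4: register job_A */4 -> active={job_A:*/4, job_B:*/16}
Op 5: register job_A */12 -> active={job_A:*/12, job_B:*/16}
Op 6: register job_C */4 -> active={job_A:*/12, job_B:*/16, job_C:*/4}
Op 7: register job_C */14 -> active={job_A:*/12, job_B:*/16, job_C:*/14}
Op 8: unregister job_A -> active={job_B:*/16, job_C:*/14}
Op 9: register job_C */17 -> active={job_B:*/16, job_C:*/17}
Op 10: register job_A */11 -> active={job_A:*/11, job_B:*/16, job_C:*/17}
Op 11: register job_B */15 -> active={job_A:*/11, job_B:*/15, job_C:*/17}
  job_A: interval 11, next fire after T=46 is 55
  job_B: interval 15, next fire after T=46 is 60
  job_C: interval 17, next fire after T=46 is 51
Earliest fire time = 51 (job job_C)

Answer: 51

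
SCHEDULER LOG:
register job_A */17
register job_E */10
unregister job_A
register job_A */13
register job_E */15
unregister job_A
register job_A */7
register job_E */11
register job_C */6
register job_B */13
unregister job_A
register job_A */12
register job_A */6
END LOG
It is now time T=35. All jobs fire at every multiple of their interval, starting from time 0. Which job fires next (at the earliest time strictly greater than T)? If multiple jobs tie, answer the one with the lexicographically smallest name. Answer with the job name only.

Answer: job_A

Derivation:
Op 1: register job_A */17 -> active={job_A:*/17}
Op 2: register job_E */10 -> active={job_A:*/17, job_E:*/10}
Op 3: unregister job_A -> active={job_E:*/10}
Op 4: register job_A */13 -> active={job_A:*/13, job_E:*/10}
Op 5: register job_E */15 -> active={job_A:*/13, job_E:*/15}
Op 6: unregister job_A -> active={job_E:*/15}
Op 7: register job_A */7 -> active={job_A:*/7, job_E:*/15}
Op 8: register job_E */11 -> active={job_A:*/7, job_E:*/11}
Op 9: register job_C */6 -> active={job_A:*/7, job_C:*/6, job_E:*/11}
Op 10: register job_B */13 -> active={job_A:*/7, job_B:*/13, job_C:*/6, job_E:*/11}
Op 11: unregister job_A -> active={job_B:*/13, job_C:*/6, job_E:*/11}
Op 12: register job_A */12 -> active={job_A:*/12, job_B:*/13, job_C:*/6, job_E:*/11}
Op 13: register job_A */6 -> active={job_A:*/6, job_B:*/13, job_C:*/6, job_E:*/11}
  job_A: interval 6, next fire after T=35 is 36
  job_B: interval 13, next fire after T=35 is 39
  job_C: interval 6, next fire after T=35 is 36
  job_E: interval 11, next fire after T=35 is 44
Earliest = 36, winner (lex tiebreak) = job_A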